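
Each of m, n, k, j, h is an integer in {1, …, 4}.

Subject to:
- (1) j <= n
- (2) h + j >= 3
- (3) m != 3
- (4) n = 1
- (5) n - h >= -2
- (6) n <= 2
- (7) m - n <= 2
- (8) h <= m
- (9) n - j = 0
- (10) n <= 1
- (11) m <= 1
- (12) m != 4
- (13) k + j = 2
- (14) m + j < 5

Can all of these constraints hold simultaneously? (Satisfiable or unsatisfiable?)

Unsatisfiable

From constraints 8 and 11: h ≤ m ≤ 1. From constraints 1 and 10: j ≤ n ≤ 1. Hence h + j ≤ 2. But constraint 2 requires h + j ≥ 3, and 3 > 2. Contradiction.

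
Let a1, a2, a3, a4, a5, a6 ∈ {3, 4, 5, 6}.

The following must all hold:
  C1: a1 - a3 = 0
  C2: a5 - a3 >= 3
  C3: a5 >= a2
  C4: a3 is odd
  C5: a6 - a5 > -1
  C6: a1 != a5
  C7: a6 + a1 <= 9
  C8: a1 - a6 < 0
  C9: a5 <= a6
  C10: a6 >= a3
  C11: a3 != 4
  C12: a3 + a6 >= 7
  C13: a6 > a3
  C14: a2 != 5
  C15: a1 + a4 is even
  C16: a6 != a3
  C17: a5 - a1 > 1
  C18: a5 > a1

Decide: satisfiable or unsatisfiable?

The assignment a1 = 3, a2 = 6, a3 = 3, a4 = 3, a5 = 6, a6 = 6 works:
  constraint 1 holds since a1 - a3 = 0.
  constraint 2 holds since a5 - a3 = 3.
  constraint 5 holds since a6 - a5 = 0.
The rest check out directly.

Satisfiable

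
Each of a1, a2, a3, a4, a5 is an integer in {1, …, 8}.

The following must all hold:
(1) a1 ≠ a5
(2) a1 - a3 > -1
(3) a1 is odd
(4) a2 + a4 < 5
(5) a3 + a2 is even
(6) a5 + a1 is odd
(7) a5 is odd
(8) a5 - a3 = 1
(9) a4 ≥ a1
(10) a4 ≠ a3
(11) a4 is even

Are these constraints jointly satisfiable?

Unsatisfiable

Constraint 7 makes a5 odd and constraint 3 makes a1 odd, so a5 + a1 must be even. Constraint 6 says a5 + a1 is odd — contradiction.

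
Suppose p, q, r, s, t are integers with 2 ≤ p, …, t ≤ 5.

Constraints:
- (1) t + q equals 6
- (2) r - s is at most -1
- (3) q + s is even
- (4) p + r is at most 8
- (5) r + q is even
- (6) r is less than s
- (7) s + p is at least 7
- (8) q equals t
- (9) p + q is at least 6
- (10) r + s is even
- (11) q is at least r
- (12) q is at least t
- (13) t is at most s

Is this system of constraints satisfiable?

Setting (p, q, r, s, t) = (4, 3, 3, 5, 3) satisfies everything: constraint 1: t + q = 6; constraint 2: r - s = -2, and the others follow.

Satisfiable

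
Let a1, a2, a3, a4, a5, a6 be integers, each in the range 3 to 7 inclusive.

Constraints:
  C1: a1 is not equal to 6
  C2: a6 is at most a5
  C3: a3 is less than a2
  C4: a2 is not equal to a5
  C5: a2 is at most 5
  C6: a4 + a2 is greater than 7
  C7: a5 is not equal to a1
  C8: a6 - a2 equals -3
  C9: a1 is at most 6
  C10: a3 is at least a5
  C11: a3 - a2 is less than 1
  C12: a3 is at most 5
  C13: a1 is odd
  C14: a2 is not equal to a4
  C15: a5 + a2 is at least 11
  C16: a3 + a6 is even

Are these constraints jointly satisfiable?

Unsatisfiable

From constraints 10 and 12: a5 ≤ a3 ≤ 5. From constraint 5: a2 ≤ 5. Hence a5 + a2 ≤ 10. But constraint 15 requires a5 + a2 ≥ 11, and 11 > 10. Contradiction.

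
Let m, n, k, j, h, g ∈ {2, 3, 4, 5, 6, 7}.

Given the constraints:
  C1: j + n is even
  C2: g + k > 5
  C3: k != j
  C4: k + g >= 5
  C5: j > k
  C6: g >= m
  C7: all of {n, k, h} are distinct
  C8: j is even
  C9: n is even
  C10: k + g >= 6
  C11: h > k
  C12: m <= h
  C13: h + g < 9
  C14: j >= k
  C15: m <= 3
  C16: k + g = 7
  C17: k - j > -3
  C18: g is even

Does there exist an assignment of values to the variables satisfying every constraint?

Satisfiable

Try m = 2, n = 2, k = 3, j = 4, h = 4, g = 4.
Check constraint 2: g + k = 7; constraint 4: k + g = 7. The remaining constraints are straightforward to verify.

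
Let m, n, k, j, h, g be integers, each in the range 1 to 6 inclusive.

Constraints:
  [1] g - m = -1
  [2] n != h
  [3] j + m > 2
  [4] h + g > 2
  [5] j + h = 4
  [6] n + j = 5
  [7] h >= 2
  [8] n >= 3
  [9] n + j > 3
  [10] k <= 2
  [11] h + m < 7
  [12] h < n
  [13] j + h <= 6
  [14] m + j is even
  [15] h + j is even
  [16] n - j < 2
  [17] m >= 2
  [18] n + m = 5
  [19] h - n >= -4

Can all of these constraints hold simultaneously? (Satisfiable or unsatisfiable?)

Setting (m, n, k, j, h, g) = (2, 3, 1, 2, 2, 1) satisfies everything: constraint 1: g - m = -1; constraint 3: j + m = 4; constraint 4: h + g = 3, and the others follow.

Satisfiable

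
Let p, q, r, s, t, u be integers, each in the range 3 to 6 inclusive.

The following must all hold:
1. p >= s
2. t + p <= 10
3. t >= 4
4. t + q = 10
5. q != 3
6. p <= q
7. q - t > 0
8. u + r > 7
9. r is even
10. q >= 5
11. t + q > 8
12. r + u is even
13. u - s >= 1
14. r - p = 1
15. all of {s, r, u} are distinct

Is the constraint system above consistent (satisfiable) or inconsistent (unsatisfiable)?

The assignment p = 3, q = 6, r = 4, s = 3, t = 4, u = 6 works:
  constraint 2 holds since t + p = 7.
  constraint 4 holds since t + q = 10.
The rest check out directly.

Satisfiable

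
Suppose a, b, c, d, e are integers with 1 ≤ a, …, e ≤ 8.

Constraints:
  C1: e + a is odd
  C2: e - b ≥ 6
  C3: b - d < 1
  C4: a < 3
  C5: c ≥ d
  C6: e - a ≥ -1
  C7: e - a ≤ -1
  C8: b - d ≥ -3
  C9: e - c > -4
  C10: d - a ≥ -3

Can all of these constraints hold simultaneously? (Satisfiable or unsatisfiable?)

Constraints 2, 7, 8, and 10 give b − d ≥ -3, d − a ≥ -3, a − e ≥ 1, e − b ≥ 6.
Adding all 4 inequalities: the left sides telescope to 0, and the right sides sum to (-3) + (-3) + 1 + 6 = 1. So 0 ≥ 1, which is false.

Unsatisfiable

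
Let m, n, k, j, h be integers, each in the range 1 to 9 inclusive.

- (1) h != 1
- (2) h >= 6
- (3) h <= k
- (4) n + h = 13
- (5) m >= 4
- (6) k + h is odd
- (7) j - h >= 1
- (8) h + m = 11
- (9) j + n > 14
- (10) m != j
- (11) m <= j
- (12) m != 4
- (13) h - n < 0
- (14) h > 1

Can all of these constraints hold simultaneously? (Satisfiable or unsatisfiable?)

Setting (m, n, k, j, h) = (5, 7, 7, 8, 6) satisfies everything: constraint 4: n + h = 13; constraint 7: j - h = 2; constraint 8: h + m = 11, and the others follow.

Satisfiable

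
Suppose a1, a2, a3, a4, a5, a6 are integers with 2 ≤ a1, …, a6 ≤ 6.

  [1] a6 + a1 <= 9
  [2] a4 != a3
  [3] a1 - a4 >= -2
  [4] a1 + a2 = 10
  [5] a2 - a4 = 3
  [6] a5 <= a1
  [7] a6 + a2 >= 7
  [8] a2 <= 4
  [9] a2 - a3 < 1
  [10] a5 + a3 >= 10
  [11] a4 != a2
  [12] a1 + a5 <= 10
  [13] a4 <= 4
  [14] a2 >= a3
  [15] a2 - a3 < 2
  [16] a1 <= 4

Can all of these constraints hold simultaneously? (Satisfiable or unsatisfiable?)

Unsatisfiable

From constraints 6 and 16: a5 ≤ a1 ≤ 4. From constraints 8 and 14: a3 ≤ a2 ≤ 4. Hence a5 + a3 ≤ 8. But constraint 10 requires a5 + a3 ≥ 10, and 10 > 8. Contradiction.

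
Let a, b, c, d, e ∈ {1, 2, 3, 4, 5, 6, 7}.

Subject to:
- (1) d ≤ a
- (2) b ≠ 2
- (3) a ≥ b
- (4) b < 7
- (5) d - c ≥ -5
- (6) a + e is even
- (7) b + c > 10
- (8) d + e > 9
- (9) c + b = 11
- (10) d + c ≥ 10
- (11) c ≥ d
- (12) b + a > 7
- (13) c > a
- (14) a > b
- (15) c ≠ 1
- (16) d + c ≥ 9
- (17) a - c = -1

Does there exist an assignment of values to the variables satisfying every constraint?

Satisfiable

Try a = 6, b = 4, c = 7, d = 4, e = 6.
Check constraint 5: d - c = -3; constraint 7: b + c = 11; constraint 8: d + e = 10. The remaining constraints are straightforward to verify.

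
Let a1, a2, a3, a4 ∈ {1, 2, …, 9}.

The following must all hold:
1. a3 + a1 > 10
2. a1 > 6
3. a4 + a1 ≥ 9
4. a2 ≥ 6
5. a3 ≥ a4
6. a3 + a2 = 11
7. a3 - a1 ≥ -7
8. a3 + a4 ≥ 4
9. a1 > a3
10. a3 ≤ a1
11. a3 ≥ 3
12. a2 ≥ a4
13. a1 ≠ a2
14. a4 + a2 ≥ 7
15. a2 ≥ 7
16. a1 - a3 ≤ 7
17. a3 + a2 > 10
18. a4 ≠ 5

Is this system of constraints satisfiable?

The assignment a1 = 8, a2 = 7, a3 = 4, a4 = 1 works:
  constraint 1 holds since a3 + a1 = 12.
  constraint 3 holds since a4 + a1 = 9.
  constraint 6 holds since a3 + a2 = 11.
The rest check out directly.

Satisfiable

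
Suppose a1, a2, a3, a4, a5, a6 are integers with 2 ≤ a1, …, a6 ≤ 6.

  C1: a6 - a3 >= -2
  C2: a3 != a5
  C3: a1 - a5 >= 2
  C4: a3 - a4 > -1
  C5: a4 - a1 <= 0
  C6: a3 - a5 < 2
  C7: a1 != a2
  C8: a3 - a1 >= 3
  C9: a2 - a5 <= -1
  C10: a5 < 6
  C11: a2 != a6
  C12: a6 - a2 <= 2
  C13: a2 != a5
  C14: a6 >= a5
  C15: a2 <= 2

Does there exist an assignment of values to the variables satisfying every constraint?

Constraints 1, 3, 8, 9, and 12 give a5 − a2 ≥ 1, a2 − a6 ≥ -2, a6 − a3 ≥ -2, a3 − a1 ≥ 3, a1 − a5 ≥ 2.
Adding all 5 inequalities: the left sides telescope to 0, and the right sides sum to 1 + (-2) + (-2) + 3 + 2 = 2. So 0 ≥ 2, which is false.

Unsatisfiable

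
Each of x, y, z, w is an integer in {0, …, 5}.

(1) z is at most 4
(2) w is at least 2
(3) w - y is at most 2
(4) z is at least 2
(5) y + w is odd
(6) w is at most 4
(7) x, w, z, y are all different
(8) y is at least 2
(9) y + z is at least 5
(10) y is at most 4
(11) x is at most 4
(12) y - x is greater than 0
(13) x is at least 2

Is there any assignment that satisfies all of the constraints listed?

Unsatisfiable

Constraints 1, 2, 4, 6, 8, 10, 11, and 13 confine each of x, w, z, y to the 3 values {2, …, 4}.
Constraint 7 requires all 4 of them to be distinct, but only 3 values are available — impossible by the pigeonhole principle.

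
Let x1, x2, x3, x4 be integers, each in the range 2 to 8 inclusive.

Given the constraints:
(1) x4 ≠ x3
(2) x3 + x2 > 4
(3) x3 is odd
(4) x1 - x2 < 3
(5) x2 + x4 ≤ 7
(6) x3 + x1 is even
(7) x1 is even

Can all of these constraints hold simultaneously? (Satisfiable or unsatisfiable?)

Unsatisfiable

Constraint 3 makes x3 odd and constraint 7 makes x1 even, so x3 + x1 must be odd. Constraint 6 says x3 + x1 is even — contradiction.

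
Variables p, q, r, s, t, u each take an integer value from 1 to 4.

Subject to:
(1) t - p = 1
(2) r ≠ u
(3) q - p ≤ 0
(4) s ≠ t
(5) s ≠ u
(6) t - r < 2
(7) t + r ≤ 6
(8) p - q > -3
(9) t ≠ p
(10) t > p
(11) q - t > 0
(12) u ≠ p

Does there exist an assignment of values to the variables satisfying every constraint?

Constraints 3, 10, and 11 give p < t, t < q, q ≤ p. Chaining: p < t < q ≤ p, which forces p < p — impossible.

Unsatisfiable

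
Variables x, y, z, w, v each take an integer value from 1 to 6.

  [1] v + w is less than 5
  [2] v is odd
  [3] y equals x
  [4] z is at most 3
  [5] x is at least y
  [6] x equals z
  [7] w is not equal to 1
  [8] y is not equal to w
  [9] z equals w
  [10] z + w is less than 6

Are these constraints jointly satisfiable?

From constraints 3, 6, and 9, y = x = z = w, so y = w. But constraint 8 says y ≠ w. Contradiction.

Unsatisfiable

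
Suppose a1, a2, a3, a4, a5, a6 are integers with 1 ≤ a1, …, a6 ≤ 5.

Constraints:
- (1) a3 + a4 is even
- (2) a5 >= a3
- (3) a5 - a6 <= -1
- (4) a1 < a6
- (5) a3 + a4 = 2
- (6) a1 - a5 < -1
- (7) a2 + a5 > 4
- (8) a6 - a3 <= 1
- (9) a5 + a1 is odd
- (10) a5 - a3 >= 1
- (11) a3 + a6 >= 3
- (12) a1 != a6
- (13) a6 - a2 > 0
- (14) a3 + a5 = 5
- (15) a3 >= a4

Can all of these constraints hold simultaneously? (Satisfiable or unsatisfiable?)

Constraints 3, 8, and 10 give a5 − a3 ≥ 1, a3 − a6 ≥ -1, a6 − a5 ≥ 1.
Adding all 3 inequalities: the left sides telescope to 0, and the right sides sum to 1 + (-1) + 1 = 1. So 0 ≥ 1, which is false.

Unsatisfiable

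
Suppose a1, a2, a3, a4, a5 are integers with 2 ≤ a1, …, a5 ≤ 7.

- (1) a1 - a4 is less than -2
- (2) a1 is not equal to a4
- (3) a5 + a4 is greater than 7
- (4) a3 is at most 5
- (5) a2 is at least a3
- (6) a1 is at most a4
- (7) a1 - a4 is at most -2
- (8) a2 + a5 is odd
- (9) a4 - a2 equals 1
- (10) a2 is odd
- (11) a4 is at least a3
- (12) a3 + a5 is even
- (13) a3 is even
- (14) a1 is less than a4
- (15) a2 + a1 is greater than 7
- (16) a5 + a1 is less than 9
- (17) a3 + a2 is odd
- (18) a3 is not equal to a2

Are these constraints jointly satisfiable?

Satisfiable

Take a1 = 3, a2 = 5, a3 = 2, a4 = 6, a5 = 4. Then constraint 1: a1 - a4 = -3; constraint 3: a5 + a4 = 10; constraint 7: a1 - a4 = -3, and every other listed constraint is also met.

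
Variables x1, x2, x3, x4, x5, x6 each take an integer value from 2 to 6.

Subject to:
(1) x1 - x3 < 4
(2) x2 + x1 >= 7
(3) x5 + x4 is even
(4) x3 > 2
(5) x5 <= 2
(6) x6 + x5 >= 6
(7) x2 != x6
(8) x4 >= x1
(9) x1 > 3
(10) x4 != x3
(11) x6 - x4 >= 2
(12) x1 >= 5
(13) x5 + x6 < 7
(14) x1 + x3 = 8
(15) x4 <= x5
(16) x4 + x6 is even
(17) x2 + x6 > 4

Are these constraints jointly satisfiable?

Unsatisfiable

From constraints 8 and 12: x4 ≥ x1 and x1 ≥ 5, so x4 ≥ 5. From constraints 5 and 15: x4 ≤ x5 and x5 ≤ 2, so x4 ≤ 2. But 2 < 5, so no value of x4 works.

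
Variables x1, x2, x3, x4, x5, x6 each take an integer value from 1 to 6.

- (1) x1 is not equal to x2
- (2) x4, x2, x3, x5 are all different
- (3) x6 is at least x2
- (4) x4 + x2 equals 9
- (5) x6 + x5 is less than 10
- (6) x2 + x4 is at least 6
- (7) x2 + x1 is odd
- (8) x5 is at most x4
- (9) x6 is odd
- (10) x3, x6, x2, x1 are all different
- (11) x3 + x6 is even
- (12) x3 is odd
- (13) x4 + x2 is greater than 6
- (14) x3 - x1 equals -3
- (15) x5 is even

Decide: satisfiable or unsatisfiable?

Setting (x1, x2, x3, x4, x5, x6) = (4, 3, 1, 6, 2, 5) satisfies everything: constraint 4: x4 + x2 = 9; constraint 5: x6 + x5 = 7, and the others follow.

Satisfiable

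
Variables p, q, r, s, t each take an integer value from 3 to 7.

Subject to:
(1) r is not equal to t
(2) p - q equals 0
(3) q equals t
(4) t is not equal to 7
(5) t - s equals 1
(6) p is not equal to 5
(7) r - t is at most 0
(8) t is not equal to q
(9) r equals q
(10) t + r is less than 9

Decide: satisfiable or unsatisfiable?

From constraints 3 and 9, r = q = t, so r = t. But constraint 1 says r ≠ t. Contradiction.

Unsatisfiable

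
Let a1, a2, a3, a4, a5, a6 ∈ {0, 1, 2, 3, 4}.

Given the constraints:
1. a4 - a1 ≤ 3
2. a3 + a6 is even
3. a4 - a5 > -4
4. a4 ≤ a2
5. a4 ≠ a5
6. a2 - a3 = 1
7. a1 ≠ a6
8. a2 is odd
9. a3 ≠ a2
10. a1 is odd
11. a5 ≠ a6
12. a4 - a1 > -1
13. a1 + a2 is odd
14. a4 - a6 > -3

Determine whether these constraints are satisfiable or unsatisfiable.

Unsatisfiable

Constraint 10 makes a1 odd and constraint 8 makes a2 odd, so a1 + a2 must be even. Constraint 13 says a1 + a2 is odd — contradiction.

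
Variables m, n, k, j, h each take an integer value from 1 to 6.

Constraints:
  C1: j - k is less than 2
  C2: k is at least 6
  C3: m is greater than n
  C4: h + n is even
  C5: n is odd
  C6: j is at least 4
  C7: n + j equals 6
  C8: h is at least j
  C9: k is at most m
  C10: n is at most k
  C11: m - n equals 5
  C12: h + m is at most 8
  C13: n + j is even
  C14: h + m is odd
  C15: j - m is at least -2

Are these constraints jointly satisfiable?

Unsatisfiable

From constraints 6 and 8: h ≥ j ≥ 4. From constraints 2 and 9: m ≥ k ≥ 6. Hence h + m ≥ 10. But constraint 12 requires h + m ≤ 8, and 8 < 10. Contradiction.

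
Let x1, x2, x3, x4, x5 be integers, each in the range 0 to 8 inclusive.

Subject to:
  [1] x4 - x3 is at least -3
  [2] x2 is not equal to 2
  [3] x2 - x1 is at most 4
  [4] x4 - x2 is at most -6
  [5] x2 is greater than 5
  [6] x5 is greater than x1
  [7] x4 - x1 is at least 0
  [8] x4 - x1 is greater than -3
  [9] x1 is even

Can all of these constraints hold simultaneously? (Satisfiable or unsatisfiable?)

Constraints 3, 4, and 7 give x1 − x2 ≥ -4, x2 − x4 ≥ 6, x4 − x1 ≥ 0.
Adding all 3 inequalities: the left sides telescope to 0, and the right sides sum to (-4) + 6 + 0 = 2. So 0 ≥ 2, which is false.

Unsatisfiable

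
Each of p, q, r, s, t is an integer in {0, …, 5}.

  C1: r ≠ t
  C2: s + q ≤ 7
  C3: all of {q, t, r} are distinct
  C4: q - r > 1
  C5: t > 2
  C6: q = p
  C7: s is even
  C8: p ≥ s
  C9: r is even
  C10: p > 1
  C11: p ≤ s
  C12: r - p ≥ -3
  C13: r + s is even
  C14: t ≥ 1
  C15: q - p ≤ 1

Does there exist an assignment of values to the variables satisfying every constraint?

Setting (p, q, r, s, t) = (2, 2, 0, 2, 3) satisfies everything: constraint 2: s + q = 4; constraint 4: q - r = 2; constraint 12: r - p = -2, and the others follow.

Satisfiable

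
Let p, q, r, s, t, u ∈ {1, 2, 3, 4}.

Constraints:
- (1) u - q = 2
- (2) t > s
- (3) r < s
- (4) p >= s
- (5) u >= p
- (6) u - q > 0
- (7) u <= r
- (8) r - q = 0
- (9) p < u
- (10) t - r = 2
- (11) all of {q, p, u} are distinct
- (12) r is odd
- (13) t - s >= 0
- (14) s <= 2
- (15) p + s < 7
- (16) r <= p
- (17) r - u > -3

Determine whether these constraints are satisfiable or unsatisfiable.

Constraints 3, 4, 5, and 7 give u ≤ r, r < s, s ≤ p, p ≤ u. Chaining: u ≤ r < s ≤ p ≤ u, which forces u < u — impossible.

Unsatisfiable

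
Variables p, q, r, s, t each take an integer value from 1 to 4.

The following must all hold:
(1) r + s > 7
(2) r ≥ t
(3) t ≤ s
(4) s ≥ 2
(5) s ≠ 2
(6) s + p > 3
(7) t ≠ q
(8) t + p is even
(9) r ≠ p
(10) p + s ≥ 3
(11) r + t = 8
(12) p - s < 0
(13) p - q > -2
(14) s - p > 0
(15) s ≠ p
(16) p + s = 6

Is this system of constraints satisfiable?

Setting (p, q, r, s, t) = (2, 1, 4, 4, 4) satisfies everything: constraint 1: r + s = 8; constraint 6: s + p = 6, and the others follow.

Satisfiable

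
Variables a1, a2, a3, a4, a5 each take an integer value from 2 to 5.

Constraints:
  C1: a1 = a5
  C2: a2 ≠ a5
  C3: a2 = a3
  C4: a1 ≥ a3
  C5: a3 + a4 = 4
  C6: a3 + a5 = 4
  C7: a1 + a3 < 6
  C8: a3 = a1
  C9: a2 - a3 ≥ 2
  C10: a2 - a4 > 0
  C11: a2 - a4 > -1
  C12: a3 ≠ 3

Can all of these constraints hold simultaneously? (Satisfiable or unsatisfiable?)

Unsatisfiable

From constraints 1, 3, and 8, a2 = a3 = a1 = a5, so a2 = a5. But constraint 2 says a2 ≠ a5. Contradiction.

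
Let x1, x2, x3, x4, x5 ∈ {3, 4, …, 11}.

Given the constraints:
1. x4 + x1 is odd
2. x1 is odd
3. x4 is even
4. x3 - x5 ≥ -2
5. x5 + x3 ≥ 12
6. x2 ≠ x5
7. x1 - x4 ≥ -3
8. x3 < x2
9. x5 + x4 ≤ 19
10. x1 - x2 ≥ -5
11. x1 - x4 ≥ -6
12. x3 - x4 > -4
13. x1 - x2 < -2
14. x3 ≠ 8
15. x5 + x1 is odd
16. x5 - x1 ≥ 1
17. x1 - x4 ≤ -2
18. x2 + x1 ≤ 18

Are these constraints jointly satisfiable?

Satisfiable

Take x1 = 7, x2 = 10, x3 = 7, x4 = 10, x5 = 8. Then constraint 4: x3 - x5 = -1; constraint 5: x5 + x3 = 15; constraint 7: x1 - x4 = -3, and every other listed constraint is also met.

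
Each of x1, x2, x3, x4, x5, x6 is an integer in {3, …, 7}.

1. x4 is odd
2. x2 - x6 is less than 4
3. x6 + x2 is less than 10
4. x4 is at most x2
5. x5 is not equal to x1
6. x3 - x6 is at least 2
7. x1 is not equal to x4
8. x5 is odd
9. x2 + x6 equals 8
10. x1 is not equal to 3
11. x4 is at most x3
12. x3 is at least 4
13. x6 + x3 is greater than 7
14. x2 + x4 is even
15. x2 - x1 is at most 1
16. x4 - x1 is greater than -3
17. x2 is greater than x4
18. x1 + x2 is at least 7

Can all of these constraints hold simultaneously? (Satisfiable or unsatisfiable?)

Try x1 = 4, x2 = 5, x3 = 7, x4 = 3, x5 = 5, x6 = 3.
Check constraint 2: x2 - x6 = 2; constraint 3: x6 + x2 = 8; constraint 6: x3 - x6 = 4. The remaining constraints are straightforward to verify.

Satisfiable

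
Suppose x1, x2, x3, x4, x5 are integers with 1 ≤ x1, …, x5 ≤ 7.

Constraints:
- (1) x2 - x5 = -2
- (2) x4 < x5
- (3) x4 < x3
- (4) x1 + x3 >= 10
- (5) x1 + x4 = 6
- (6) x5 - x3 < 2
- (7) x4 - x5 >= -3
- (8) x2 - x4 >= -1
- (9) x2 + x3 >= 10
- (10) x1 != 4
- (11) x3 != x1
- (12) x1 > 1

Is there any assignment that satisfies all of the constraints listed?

Satisfiable

Setting (x1, x2, x3, x4, x5) = (3, 4, 7, 3, 6) satisfies everything: constraint 1: x2 - x5 = -2; constraint 4: x1 + x3 = 10; constraint 5: x1 + x4 = 6, and the others follow.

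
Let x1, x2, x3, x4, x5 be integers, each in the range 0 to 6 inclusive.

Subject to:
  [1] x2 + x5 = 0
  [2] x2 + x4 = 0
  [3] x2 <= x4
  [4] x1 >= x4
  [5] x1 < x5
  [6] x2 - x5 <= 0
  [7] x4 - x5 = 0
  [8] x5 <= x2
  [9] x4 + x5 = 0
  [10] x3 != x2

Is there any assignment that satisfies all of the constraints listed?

Constraints 3, 4, 5, and 8 give x1 < x5, x5 ≤ x2, x2 ≤ x4, x4 ≤ x1. Chaining: x1 < x5 ≤ x2 ≤ x4 ≤ x1, which forces x1 < x1 — impossible.

Unsatisfiable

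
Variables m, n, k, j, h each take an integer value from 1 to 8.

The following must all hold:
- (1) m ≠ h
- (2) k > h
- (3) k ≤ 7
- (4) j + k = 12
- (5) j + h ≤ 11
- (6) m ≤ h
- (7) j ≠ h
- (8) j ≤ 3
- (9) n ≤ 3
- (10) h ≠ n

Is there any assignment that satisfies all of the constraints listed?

Unsatisfiable

From constraint 8: j ≤ 3. From constraint 3: k ≤ 7. Hence j + k ≤ 10. But constraint 4 requires j + k = 12, and 12 > 10. Contradiction.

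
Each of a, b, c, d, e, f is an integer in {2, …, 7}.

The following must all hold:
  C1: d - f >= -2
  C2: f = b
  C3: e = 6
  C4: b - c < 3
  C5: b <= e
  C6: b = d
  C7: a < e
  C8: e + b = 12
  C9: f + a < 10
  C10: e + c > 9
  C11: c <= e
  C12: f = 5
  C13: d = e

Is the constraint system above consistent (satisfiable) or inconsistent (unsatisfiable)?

Unsatisfiable

Constraint 12 fixes f = 5 and constraint 3 fixes e = 6. Constraints 2, 6, and 13 give f = b = d = e, so f = e. But 5 ≠ 6 — contradiction.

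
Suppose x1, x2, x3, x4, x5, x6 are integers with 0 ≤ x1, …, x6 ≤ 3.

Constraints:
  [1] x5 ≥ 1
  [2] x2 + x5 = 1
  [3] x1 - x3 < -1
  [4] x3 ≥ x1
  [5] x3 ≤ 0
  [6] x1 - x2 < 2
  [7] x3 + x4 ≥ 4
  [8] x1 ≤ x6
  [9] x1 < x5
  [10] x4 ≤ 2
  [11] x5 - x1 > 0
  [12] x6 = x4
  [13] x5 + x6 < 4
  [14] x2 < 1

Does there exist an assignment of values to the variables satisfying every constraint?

From constraint 5: x3 ≤ 0. From constraint 10: x4 ≤ 2. Hence x3 + x4 ≤ 2. But constraint 7 requires x3 + x4 ≥ 4, and 4 > 2. Contradiction.

Unsatisfiable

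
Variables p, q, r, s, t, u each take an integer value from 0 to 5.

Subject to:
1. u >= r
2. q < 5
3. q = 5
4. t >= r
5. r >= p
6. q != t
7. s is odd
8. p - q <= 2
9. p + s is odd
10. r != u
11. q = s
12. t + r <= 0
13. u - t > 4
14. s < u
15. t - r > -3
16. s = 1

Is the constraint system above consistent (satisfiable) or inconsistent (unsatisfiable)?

Constraint 3 fixes q = 5 and constraint 16 fixes s = 1, but constraint 11 requires q = s. Since 5 ≠ 1, contradiction.

Unsatisfiable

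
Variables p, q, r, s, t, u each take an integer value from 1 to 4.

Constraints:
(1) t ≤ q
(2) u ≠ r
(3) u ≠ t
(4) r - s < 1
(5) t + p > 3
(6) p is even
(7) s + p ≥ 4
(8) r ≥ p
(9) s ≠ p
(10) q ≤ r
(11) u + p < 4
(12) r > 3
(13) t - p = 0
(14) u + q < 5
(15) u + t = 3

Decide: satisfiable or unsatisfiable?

Satisfiable

Try p = 2, q = 2, r = 4, s = 4, t = 2, u = 1.
Check constraint 4: r - s = 0; constraint 5: t + p = 4; constraint 7: s + p = 6. The remaining constraints are straightforward to verify.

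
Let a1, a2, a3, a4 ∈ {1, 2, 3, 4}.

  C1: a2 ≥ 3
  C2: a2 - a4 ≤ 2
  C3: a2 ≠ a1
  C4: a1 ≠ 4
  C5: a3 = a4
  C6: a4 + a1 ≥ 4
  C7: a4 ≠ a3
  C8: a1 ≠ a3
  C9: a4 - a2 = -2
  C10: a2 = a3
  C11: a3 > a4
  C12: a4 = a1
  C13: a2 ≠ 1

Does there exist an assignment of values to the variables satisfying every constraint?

From constraints 5, 10, and 12, a2 = a3 = a4 = a1, so a2 = a1. But constraint 3 says a2 ≠ a1. Contradiction.

Unsatisfiable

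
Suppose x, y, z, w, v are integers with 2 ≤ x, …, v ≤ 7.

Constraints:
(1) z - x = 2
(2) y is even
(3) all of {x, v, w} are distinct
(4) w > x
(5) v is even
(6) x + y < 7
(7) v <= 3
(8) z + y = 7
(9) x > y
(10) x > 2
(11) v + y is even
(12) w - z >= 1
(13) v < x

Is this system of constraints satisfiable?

Try x = 3, y = 2, z = 5, w = 7, v = 2.
Check constraint 1: z - x = 2; constraint 6: x + y = 5; constraint 8: z + y = 7. The remaining constraints are straightforward to verify.

Satisfiable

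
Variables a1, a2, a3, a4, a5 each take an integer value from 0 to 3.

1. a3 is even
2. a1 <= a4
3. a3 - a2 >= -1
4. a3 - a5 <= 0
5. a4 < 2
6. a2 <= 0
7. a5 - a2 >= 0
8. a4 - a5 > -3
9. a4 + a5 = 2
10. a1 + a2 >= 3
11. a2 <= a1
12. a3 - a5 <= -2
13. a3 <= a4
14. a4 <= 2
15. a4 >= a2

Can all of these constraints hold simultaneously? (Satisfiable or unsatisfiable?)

From constraints 2 and 14: a1 ≤ a4 ≤ 2. From constraint 6: a2 ≤ 0. Hence a1 + a2 ≤ 2. But constraint 10 requires a1 + a2 ≥ 3, and 3 > 2. Contradiction.

Unsatisfiable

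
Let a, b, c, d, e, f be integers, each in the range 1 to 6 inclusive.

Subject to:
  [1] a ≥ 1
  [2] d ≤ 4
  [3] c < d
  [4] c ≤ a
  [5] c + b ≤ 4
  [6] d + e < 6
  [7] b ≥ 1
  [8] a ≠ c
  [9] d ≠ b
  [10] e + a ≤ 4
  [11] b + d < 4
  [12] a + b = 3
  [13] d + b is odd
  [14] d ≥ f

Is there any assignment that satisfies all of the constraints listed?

Try a = 2, b = 1, c = 1, d = 2, e = 2, f = 1.
Check constraint 5: c + b = 2; constraint 6: d + e = 4. The remaining constraints are straightforward to verify.

Satisfiable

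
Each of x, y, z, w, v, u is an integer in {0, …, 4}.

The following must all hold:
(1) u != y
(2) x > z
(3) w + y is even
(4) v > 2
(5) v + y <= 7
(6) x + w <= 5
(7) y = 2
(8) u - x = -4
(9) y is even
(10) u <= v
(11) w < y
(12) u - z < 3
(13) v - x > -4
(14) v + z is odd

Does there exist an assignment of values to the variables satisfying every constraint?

Take x = 4, y = 2, z = 0, w = 0, v = 3, u = 0. Then constraint 5: v + y = 5; constraint 6: x + w = 4; constraint 8: u - x = -4, and every other listed constraint is also met.

Satisfiable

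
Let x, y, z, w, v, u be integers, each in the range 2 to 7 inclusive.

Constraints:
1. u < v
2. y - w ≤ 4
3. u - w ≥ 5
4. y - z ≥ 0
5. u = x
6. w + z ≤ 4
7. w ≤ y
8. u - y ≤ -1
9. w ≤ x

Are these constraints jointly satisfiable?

Constraints 2, 3, and 8 give w − y ≥ -4, y − u ≥ 1, u − w ≥ 5.
Adding all 3 inequalities: the left sides telescope to 0, and the right sides sum to (-4) + 1 + 5 = 2. So 0 ≥ 2, which is false.

Unsatisfiable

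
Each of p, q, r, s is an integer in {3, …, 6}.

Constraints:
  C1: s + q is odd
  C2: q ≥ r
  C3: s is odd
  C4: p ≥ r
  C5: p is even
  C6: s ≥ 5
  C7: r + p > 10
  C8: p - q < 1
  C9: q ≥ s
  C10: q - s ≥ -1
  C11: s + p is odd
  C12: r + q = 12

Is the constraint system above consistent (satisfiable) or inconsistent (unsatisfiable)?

The assignment p = 6, q = 6, r = 6, s = 5 works:
  constraint 7 holds since r + p = 12.
  constraint 8 holds since p - q = 0.
The rest check out directly.

Satisfiable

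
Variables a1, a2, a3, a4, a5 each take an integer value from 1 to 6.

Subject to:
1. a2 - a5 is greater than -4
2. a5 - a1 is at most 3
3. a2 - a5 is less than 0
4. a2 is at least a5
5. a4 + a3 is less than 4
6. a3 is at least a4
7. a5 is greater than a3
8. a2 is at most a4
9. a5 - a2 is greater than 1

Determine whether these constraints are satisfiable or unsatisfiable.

Unsatisfiable

Constraints 4, 6, 7, and 8 give a4 ≤ a3, a3 < a5, a5 ≤ a2, a2 ≤ a4. Chaining: a4 ≤ a3 < a5 ≤ a2 ≤ a4, which forces a4 < a4 — impossible.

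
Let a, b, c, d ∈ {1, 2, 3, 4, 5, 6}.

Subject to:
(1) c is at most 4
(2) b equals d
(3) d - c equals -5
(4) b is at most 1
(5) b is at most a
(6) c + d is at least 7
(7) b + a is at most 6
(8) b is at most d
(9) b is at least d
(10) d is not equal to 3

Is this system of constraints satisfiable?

From constraint 1: c ≤ 4. From constraints 4 and 9: d ≤ b ≤ 1. Hence c + d ≤ 5. But constraint 6 requires c + d ≥ 7, and 7 > 5. Contradiction.

Unsatisfiable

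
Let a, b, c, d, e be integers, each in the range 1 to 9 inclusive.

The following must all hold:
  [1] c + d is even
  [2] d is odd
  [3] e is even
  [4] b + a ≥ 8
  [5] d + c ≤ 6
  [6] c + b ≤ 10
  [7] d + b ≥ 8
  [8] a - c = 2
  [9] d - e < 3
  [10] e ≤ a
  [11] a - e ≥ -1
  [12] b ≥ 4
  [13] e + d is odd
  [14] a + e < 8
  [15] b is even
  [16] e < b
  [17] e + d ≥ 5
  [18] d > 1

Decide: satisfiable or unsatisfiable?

Satisfiable

The assignment a = 3, b = 8, c = 1, d = 3, e = 2 works:
  constraint 4 holds since b + a = 11.
  constraint 5 holds since d + c = 4.
The rest check out directly.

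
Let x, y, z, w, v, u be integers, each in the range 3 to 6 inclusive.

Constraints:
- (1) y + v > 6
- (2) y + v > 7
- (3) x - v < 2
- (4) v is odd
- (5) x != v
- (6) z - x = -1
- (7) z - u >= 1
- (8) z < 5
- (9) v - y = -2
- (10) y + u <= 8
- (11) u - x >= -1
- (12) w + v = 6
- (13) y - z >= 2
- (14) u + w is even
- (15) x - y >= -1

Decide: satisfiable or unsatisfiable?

Constraints 7, 11, 13, and 15 give y − z ≥ 2, z − u ≥ 1, u − x ≥ -1, x − y ≥ -1.
Adding all 4 inequalities: the left sides telescope to 0, and the right sides sum to 2 + 1 + (-1) + (-1) = 1. So 0 ≥ 1, which is false.

Unsatisfiable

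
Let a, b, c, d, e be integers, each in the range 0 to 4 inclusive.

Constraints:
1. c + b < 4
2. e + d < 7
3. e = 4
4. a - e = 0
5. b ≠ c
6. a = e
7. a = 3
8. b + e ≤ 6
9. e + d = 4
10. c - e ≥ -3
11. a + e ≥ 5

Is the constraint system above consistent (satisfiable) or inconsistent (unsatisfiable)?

Unsatisfiable

Constraint 7 fixes a = 3 and constraint 3 fixes e = 4, but constraint 6 requires a = e. Since 3 ≠ 4, contradiction.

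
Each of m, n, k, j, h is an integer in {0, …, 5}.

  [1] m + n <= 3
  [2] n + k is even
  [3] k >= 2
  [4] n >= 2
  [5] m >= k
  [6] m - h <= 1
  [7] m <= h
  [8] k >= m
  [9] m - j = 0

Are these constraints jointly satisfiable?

Unsatisfiable

From constraints 3 and 5: m ≥ k ≥ 2. From constraint 4: n ≥ 2. Hence m + n ≥ 4. But constraint 1 requires m + n ≤ 3, and 3 < 4. Contradiction.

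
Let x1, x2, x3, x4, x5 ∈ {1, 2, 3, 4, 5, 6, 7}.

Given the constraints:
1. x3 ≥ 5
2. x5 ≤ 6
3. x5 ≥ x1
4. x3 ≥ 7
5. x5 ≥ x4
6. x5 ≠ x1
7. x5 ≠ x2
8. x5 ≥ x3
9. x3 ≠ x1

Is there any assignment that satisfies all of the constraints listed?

From constraint 4: x3 ≥ 7. From constraints 2 and 8: x3 ≤ x5 and x5 ≤ 6, so x3 ≤ 6. But 6 < 7, so no value of x3 works.

Unsatisfiable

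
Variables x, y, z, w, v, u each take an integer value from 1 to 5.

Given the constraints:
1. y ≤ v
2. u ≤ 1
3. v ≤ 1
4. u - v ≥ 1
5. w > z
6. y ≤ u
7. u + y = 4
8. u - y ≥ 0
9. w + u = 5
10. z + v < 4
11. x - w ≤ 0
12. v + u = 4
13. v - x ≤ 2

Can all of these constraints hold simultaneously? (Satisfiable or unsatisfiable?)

From constraint 2: u ≤ 1. From constraints 1 and 3: y ≤ v ≤ 1. Hence u + y ≤ 2. But constraint 7 requires u + y = 4, and 4 > 2. Contradiction.

Unsatisfiable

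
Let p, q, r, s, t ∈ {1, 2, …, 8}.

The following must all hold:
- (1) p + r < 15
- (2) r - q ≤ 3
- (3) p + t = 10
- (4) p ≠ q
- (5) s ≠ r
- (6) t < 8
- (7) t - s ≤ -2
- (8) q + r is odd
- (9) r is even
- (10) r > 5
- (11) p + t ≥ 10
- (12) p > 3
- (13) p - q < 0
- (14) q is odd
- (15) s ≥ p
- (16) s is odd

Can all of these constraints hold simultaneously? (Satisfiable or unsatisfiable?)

The assignment p = 6, q = 7, r = 8, s = 7, t = 4 works:
  constraint 1 holds since p + r = 14.
  constraint 2 holds since r - q = 1.
The rest check out directly.

Satisfiable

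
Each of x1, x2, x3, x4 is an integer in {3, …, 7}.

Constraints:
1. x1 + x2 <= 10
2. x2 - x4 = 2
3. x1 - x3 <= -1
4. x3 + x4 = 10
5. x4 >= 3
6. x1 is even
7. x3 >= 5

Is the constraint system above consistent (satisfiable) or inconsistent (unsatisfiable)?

Take x1 = 4, x2 = 6, x3 = 6, x4 = 4. Then constraint 1: x1 + x2 = 10; constraint 2: x2 - x4 = 2, and every other listed constraint is also met.

Satisfiable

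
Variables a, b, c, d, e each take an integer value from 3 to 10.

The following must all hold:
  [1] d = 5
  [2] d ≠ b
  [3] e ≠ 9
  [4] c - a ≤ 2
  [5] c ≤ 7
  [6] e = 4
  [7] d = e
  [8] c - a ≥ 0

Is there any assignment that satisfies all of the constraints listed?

Constraint 1 fixes d = 5 and constraint 6 fixes e = 4, but constraint 7 requires d = e. Since 5 ≠ 4, contradiction.

Unsatisfiable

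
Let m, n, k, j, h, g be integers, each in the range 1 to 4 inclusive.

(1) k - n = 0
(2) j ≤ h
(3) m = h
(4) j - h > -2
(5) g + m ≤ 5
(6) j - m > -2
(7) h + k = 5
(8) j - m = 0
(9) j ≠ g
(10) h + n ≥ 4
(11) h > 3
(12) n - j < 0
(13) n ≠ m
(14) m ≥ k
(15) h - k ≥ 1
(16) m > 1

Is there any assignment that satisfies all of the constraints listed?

Satisfiable

One satisfying assignment is m = 4, n = 1, k = 1, j = 4, h = 4, g = 1.
For the less obvious constraints — constraint 1: k - n = 0; constraint 4: j - h = 0 — and the others hold by inspection.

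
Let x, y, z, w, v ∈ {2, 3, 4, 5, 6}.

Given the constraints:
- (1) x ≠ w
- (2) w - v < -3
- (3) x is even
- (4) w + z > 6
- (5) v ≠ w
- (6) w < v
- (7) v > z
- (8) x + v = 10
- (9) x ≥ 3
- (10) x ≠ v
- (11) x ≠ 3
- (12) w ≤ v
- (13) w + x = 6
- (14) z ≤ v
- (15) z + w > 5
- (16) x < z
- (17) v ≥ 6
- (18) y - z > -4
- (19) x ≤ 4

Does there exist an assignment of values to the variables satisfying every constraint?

Take x = 4, y = 4, z = 5, w = 2, v = 6. Then constraint 2: w - v = -4; constraint 4: w + z = 7; constraint 8: x + v = 10, and every other listed constraint is also met.

Satisfiable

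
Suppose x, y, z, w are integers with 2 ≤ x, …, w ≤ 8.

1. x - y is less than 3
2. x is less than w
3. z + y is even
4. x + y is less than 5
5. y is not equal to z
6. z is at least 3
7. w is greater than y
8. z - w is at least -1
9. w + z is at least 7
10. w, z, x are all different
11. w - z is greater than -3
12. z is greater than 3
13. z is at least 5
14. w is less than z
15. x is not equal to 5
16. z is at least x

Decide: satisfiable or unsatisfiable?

Satisfiable

Take x = 2, y = 2, z = 6, w = 4. Then constraint 1: x - y = 0; constraint 4: x + y = 4; constraint 8: z - w = 2, and every other listed constraint is also met.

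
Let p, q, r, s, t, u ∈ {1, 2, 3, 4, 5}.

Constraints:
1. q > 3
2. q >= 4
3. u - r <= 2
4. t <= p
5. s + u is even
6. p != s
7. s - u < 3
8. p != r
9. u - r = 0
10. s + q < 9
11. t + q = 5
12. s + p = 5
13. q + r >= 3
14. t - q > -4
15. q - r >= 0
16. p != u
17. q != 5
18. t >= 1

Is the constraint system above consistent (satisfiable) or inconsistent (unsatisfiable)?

Satisfiable

The assignment p = 1, q = 4, r = 2, s = 4, t = 1, u = 2 works:
  constraint 3 holds since u - r = 0.
  constraint 7 holds since s - u = 2.
The rest check out directly.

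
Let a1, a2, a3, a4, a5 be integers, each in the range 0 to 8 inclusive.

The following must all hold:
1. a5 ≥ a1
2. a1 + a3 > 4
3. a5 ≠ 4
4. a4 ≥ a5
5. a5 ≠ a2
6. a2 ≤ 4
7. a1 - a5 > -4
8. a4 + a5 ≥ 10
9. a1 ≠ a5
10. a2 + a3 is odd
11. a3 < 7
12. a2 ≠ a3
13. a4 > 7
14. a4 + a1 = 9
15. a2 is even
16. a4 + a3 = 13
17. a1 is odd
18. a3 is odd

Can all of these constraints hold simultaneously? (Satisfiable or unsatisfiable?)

Setting (a1, a2, a3, a4, a5) = (1, 2, 5, 8, 3) satisfies everything: constraint 2: a1 + a3 = 6; constraint 7: a1 - a5 = -2; constraint 8: a4 + a5 = 11, and the others follow.

Satisfiable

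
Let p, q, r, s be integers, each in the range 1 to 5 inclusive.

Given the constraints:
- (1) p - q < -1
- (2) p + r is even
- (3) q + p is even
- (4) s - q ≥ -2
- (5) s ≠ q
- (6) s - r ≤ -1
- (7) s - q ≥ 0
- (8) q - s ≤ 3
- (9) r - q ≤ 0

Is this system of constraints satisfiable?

Unsatisfiable

Constraints 6, 7, and 9 give q − r ≥ 0, r − s ≥ 1, s − q ≥ 0.
Adding all 3 inequalities: the left sides telescope to 0, and the right sides sum to 0 + 1 + 0 = 1. So 0 ≥ 1, which is false.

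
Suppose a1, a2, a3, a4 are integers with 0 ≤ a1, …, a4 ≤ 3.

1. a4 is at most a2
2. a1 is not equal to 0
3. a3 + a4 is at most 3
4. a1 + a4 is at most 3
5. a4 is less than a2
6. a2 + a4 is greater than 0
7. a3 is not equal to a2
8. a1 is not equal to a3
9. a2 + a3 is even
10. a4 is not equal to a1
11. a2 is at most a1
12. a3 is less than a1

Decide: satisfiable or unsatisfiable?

Satisfiable

Try a1 = 3, a2 = 2, a3 = 0, a4 = 0.
Check constraint 3: a3 + a4 = 0; constraint 4: a1 + a4 = 3; constraint 6: a2 + a4 = 2. The remaining constraints are straightforward to verify.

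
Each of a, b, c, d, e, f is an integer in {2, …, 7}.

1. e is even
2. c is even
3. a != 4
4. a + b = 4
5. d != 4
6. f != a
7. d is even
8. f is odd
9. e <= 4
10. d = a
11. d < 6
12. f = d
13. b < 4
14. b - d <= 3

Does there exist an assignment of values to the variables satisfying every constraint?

Unsatisfiable

From constraints 10 and 12, f = d = a, so f = a. But constraint 6 says f ≠ a. Contradiction.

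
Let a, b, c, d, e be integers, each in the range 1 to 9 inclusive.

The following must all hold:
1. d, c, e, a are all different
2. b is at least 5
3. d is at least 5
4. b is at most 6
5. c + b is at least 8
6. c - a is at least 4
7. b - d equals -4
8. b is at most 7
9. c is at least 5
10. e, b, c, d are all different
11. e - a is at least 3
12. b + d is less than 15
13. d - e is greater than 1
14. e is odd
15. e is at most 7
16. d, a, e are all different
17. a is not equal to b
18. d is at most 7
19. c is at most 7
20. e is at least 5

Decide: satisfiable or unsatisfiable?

Unsatisfiable

Constraints 2, 3, 8, 9, 15, 18, 19, and 20 confine each of e, b, c, d to the 3 values {5, …, 7}.
Constraint 10 requires all 4 of them to be distinct, but only 3 values are available — impossible by the pigeonhole principle.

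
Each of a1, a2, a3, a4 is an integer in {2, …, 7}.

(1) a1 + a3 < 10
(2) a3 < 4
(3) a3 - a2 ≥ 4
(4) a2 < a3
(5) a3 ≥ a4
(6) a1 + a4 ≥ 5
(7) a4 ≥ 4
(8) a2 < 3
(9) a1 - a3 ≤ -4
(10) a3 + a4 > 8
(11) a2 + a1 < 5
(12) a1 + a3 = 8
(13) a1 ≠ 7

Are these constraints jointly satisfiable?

From constraints 5 and 7: a3 ≥ a4 and a4 ≥ 4, so a3 ≥ 4. From constraint 2: a3 ≤ 3. But 3 < 4, so no value of a3 works.

Unsatisfiable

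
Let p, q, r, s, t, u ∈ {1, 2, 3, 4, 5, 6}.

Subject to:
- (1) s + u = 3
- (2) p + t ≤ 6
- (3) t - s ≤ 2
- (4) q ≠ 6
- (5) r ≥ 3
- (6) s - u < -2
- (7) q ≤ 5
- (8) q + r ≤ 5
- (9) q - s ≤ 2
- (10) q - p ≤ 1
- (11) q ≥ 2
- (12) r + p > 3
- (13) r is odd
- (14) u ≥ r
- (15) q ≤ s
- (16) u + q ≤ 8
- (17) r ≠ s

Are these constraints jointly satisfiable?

From constraints 11 and 15: s ≥ q ≥ 2. From constraints 5 and 14: u ≥ r ≥ 3. Hence s + u ≥ 5. But constraint 1 requires s + u = 3, and 3 < 5. Contradiction.

Unsatisfiable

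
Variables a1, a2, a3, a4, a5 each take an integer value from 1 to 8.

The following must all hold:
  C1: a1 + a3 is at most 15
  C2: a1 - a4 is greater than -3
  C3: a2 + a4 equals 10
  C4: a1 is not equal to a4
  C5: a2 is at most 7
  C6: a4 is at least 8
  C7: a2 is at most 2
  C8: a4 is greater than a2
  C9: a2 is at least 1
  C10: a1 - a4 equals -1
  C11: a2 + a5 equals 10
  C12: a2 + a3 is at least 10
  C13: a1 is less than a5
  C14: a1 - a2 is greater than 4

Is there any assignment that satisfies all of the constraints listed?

The assignment a1 = 7, a2 = 2, a3 = 8, a4 = 8, a5 = 8 works:
  constraint 1 holds since a1 + a3 = 15.
  constraint 2 holds since a1 - a4 = -1.
The rest check out directly.

Satisfiable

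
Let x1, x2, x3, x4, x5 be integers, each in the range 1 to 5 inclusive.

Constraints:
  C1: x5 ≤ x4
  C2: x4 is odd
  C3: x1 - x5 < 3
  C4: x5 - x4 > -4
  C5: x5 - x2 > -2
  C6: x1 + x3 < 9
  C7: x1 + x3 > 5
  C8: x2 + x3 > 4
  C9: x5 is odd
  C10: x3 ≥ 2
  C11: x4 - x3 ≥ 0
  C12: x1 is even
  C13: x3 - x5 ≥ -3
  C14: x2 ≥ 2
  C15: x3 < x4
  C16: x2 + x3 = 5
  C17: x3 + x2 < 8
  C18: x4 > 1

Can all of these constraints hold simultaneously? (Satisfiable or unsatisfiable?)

Satisfiable

One satisfying assignment is x1 = 4, x2 = 2, x3 = 3, x4 = 5, x5 = 3.
For the less obvious constraints — constraint 3: x1 - x5 = 1; constraint 4: x5 - x4 = -2 — and the others hold by inspection.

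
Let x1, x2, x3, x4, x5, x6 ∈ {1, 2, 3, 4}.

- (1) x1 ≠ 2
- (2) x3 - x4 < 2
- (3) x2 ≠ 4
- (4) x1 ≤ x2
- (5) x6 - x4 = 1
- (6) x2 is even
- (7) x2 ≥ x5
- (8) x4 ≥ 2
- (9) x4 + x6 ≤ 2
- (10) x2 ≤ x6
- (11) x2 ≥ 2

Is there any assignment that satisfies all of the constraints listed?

Unsatisfiable

From constraint 8: x4 ≥ 2. From constraints 10 and 11: x6 ≥ x2 ≥ 2. Hence x4 + x6 ≥ 4. But constraint 9 requires x4 + x6 ≤ 2, and 2 < 4. Contradiction.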